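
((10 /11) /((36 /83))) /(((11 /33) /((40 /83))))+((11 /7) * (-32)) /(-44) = 964 /231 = 4.17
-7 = -7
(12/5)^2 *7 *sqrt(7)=1008 *sqrt(7)/25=106.68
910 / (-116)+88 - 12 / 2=4301 / 58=74.16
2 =2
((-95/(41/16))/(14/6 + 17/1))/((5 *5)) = -456/5945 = -0.08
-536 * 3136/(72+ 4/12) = -23238.19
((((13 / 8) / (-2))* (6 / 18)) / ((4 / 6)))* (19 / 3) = -247 / 96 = -2.57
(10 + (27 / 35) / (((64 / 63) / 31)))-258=-71827 / 320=-224.46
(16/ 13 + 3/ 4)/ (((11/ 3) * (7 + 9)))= 309/ 9152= 0.03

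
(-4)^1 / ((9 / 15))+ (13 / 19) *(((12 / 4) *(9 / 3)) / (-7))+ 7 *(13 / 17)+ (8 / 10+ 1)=-13343 / 33915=-0.39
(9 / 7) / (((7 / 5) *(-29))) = -45 / 1421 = -0.03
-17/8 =-2.12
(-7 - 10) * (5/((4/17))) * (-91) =32873.75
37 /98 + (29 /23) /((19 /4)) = 27537 /42826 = 0.64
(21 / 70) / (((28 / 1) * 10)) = 3 / 2800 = 0.00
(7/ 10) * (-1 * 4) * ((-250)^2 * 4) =-700000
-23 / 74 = -0.31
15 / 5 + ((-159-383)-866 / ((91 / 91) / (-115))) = 99051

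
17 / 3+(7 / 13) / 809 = 178810 / 31551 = 5.67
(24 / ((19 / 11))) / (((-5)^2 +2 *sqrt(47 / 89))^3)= 979160751800 / 1079024999476869-2616874832 *sqrt(4183) / 1079024999476869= 0.00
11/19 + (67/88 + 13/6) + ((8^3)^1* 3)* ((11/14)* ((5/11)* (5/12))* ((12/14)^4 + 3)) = 68505226337/84303912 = 812.60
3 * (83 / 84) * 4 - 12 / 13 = 995 / 91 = 10.93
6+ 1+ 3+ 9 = 19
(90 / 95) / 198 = 1 / 209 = 0.00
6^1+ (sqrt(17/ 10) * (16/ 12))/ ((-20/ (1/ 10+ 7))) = 6 - 71 * sqrt(170)/ 1500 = 5.38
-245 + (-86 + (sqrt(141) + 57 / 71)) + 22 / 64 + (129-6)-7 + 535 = sqrt(141) + 729645 / 2272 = 333.02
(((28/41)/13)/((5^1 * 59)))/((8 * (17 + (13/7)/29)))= 1421/1089324080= 0.00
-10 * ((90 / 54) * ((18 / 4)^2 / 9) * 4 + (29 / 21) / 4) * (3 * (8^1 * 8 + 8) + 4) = -708950 / 21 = -33759.52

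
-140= -140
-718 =-718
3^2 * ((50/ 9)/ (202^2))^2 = 625/ 3746174436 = 0.00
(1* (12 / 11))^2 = 144 / 121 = 1.19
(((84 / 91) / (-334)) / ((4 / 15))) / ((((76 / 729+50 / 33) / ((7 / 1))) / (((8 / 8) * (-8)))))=5051970 / 14096303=0.36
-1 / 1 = -1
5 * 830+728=4878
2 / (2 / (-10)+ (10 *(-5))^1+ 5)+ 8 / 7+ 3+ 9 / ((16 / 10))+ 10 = 124811 / 6328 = 19.72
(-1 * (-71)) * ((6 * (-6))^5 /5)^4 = 949092112257905118816558064336896 /625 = 1518547379612648190106493000000.00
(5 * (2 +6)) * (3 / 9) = 40 / 3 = 13.33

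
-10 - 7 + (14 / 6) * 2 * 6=11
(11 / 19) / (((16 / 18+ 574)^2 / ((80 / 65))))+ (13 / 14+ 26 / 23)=1095982939617 / 532286782846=2.06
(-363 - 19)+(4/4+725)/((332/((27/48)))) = -1011325/2656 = -380.77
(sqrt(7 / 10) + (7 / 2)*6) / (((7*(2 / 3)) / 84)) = 9*sqrt(70) / 5 + 378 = 393.06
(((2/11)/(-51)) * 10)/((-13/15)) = 0.04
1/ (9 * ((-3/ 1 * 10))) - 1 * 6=-1621/ 270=-6.00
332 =332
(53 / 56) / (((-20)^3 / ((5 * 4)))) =-53 / 22400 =-0.00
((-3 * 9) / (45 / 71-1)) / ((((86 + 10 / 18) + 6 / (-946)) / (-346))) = -1411795737 / 4789720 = -294.76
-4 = -4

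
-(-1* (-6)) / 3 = -2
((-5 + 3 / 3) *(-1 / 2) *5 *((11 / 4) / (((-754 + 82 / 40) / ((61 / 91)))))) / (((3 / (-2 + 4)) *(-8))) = 16775 / 8211294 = 0.00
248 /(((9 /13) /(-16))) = -51584 /9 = -5731.56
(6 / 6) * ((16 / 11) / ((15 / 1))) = 16 / 165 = 0.10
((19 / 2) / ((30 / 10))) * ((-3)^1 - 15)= -57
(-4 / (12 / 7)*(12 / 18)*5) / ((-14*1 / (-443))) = -246.11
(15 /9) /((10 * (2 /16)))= 4 /3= 1.33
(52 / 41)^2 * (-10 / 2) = -8.04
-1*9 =-9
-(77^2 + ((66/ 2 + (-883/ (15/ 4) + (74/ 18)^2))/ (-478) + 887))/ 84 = -659792297/ 8130780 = -81.15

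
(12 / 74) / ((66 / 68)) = 68 / 407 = 0.17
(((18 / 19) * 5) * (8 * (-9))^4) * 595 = 1439094988800 / 19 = 75741841515.79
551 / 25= 22.04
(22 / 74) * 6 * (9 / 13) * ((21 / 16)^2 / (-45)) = -14553 / 307840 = -0.05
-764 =-764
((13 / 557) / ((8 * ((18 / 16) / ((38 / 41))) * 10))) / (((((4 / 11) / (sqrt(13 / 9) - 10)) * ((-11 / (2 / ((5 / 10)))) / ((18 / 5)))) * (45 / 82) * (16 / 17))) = 4199 / 250650 - 4199 * sqrt(13) / 7519500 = 0.01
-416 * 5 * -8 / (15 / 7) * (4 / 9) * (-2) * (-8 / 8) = 6902.52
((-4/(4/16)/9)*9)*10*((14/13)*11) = -24640/13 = -1895.38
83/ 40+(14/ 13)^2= 21867/ 6760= 3.23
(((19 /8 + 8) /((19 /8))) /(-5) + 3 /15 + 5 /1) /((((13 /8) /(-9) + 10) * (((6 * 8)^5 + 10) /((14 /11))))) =0.00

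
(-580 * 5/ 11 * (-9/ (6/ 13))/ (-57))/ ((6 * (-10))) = 1885/ 1254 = 1.50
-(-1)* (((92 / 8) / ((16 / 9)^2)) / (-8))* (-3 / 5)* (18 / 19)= 50301 / 194560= 0.26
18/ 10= 9/ 5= 1.80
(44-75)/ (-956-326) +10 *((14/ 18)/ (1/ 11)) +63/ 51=86.82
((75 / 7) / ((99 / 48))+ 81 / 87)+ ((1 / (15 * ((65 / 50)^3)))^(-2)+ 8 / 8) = 97640860473 / 89320000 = 1093.16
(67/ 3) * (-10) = -670/ 3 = -223.33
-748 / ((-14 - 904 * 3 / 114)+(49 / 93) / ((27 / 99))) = 3965148 / 190081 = 20.86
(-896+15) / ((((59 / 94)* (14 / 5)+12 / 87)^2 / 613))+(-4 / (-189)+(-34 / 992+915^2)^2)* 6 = 5437919841240225623199257365 / 1292996132701056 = 4205673709077.90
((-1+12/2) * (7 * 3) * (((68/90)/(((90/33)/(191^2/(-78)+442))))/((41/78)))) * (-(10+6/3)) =2099636/123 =17070.21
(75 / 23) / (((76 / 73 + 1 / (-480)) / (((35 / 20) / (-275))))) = -26280 / 1315853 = -0.02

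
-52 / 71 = -0.73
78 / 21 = 26 / 7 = 3.71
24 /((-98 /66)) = -792 /49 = -16.16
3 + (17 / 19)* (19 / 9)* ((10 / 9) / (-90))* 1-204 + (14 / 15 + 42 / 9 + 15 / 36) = -195.01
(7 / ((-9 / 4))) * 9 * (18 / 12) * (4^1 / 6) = -28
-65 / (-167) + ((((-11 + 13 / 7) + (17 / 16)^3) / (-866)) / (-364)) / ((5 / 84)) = 104792442947 / 269529128960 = 0.39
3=3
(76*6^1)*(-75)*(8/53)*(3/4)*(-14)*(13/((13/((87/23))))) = 249933600/1219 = 205031.67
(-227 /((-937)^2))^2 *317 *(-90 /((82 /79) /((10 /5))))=-116139667230 /31604012163401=-0.00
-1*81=-81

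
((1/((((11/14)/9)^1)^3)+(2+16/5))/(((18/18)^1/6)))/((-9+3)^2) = 5018243/19965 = 251.35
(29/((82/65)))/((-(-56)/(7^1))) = 1885/656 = 2.87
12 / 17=0.71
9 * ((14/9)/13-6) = -688/13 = -52.92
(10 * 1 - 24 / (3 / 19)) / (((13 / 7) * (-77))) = 142 / 143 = 0.99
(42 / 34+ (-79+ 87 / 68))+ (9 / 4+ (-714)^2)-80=8663910 / 17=509641.76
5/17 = 0.29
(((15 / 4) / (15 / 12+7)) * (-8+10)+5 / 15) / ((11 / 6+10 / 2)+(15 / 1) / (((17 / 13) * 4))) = 2788 / 21769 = 0.13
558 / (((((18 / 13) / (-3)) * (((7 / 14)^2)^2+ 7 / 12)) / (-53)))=99216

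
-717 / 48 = -239 / 16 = -14.94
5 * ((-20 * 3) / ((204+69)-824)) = 300 / 551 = 0.54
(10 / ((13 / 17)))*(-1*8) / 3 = -1360 / 39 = -34.87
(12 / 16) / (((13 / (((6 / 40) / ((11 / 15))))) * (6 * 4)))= 9 / 18304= 0.00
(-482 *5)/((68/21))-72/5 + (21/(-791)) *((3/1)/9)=-14574119/19210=-758.67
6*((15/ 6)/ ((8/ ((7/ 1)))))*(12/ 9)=35/ 2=17.50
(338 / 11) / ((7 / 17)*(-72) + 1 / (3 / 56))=-8619 / 3080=-2.80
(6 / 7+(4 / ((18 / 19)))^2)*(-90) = -105940 / 63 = -1681.59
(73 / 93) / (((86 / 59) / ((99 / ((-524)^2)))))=142131 / 732019616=0.00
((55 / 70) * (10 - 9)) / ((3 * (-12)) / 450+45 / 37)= 10175 / 14714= 0.69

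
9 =9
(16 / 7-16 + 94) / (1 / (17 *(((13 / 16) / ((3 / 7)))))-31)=-124202 / 47909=-2.59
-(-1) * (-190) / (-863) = 190 / 863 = 0.22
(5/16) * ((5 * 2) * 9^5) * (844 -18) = 609680925/4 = 152420231.25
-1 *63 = -63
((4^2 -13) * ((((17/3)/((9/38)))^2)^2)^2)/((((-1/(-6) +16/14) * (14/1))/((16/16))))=30329143362034774548736/1725958278495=17572350235.77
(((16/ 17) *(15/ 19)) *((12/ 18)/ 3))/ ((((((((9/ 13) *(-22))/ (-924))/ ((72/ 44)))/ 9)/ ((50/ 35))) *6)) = 35.13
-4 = -4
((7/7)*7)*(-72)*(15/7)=-1080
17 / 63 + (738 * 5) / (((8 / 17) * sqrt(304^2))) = 1996667 / 76608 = 26.06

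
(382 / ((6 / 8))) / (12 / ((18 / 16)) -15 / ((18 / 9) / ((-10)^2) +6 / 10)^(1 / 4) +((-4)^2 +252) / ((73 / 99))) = 9885356696497500*2^(3 / 4)*31^(1 / 4)*sqrt(5) / 698464139185502107703 +246553133898762000*sqrt(62) / 698464139185502107703 +1229868576352716480*2^(1 / 4)*31^(3 / 4)*sqrt(5) / 698464139185502107703 +950908175990762181376 / 698464139185502107703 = 1.43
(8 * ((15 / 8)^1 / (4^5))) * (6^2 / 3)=45 / 256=0.18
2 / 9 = 0.22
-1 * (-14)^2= -196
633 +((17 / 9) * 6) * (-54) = 21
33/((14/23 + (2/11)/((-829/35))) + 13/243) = 1681881003/33358189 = 50.42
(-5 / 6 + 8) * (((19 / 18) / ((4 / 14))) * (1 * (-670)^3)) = -215007949625 / 27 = -7963257393.52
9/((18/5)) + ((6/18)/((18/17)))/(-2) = 253/108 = 2.34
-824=-824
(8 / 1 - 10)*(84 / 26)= -84 / 13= -6.46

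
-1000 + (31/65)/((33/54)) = -714442/715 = -999.22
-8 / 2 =-4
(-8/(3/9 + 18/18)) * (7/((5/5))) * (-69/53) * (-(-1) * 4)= 11592/53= 218.72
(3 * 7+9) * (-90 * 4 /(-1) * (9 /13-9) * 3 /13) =-20705.33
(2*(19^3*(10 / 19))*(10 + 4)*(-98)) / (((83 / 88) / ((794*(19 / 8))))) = -19805235236.63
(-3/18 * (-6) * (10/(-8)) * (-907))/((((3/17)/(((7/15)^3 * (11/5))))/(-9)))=-58175887/4500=-12927.97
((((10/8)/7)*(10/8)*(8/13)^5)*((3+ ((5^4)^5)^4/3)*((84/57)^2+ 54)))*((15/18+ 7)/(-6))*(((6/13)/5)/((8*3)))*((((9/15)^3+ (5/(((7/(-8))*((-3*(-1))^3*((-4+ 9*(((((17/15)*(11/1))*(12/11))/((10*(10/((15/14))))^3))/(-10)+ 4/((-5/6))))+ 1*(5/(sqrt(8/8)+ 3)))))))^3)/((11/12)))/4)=-826902850640368535274079259215209098743397379989699541670320006867675841596650040622498491678006784/91621583689965881418625141818839152887298585425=-9025197091533448718490176000000000000000000000000000.00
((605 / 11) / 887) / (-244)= -55 / 216428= -0.00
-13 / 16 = -0.81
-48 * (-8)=384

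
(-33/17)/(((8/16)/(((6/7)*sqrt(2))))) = -396*sqrt(2)/119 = -4.71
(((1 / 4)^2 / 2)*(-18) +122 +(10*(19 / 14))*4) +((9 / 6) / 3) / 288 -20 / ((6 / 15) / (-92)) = 19255723 / 4032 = 4775.72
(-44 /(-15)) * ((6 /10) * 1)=44 /25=1.76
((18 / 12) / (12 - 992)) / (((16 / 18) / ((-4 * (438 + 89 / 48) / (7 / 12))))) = 570051 / 109760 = 5.19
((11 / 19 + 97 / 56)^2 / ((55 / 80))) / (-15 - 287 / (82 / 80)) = -0.03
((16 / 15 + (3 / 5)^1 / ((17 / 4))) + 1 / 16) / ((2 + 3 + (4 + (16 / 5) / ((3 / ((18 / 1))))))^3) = 129575 / 2287428336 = 0.00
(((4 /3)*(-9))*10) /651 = -40 /217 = -0.18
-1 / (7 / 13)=-13 / 7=-1.86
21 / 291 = 7 / 97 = 0.07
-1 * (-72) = 72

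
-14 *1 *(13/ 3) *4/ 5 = -728/ 15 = -48.53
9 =9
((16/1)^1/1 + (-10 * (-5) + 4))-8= 62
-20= -20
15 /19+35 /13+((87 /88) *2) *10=126365 /5434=23.25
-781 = -781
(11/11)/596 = 1/596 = 0.00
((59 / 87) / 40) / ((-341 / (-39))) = 767 / 395560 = 0.00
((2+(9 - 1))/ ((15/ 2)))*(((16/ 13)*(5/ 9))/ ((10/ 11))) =352/ 351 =1.00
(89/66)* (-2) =-89/33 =-2.70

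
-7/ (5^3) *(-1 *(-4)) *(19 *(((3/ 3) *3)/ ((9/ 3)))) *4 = -2128/ 125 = -17.02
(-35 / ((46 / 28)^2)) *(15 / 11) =-102900 / 5819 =-17.68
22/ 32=11/ 16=0.69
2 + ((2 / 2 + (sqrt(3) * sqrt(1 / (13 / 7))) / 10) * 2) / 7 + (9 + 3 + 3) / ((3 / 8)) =sqrt(273) / 455 + 296 / 7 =42.32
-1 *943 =-943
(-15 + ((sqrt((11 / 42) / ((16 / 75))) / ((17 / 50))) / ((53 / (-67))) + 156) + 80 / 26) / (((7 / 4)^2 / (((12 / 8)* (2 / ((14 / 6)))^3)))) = 9709632 / 218491 -10854000* sqrt(154) / 106001749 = 43.17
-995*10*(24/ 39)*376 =-29929600/ 13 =-2302276.92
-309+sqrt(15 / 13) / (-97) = -309 - sqrt(195) / 1261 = -309.01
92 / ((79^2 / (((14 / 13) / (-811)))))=-1288 / 65798863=-0.00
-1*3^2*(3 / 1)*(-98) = 2646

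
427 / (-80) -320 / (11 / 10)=-260697 / 880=-296.25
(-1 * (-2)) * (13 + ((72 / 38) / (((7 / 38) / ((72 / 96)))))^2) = 7106 / 49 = 145.02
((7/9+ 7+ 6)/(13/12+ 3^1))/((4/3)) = 124/49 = 2.53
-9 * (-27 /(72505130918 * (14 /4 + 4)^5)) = 16 /113289267059375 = 0.00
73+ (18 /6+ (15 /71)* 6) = 5486 /71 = 77.27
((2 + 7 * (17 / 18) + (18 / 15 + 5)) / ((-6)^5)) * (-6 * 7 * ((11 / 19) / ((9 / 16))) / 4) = 102641 / 4986360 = 0.02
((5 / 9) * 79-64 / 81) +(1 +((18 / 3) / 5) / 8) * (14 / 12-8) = 35.24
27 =27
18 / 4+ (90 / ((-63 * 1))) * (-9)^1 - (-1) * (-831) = -11391 / 14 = -813.64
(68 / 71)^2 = 4624 / 5041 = 0.92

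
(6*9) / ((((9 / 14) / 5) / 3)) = 1260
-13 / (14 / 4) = -26 / 7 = -3.71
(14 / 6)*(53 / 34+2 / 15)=6041 / 1530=3.95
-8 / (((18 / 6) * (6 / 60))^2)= -800 / 9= -88.89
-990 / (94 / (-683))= 338085 / 47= 7193.30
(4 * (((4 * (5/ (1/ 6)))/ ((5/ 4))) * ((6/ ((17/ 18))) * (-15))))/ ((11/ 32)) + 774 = -19761822/ 187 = -105678.19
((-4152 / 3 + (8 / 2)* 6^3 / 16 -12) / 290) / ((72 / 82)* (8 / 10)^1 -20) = 0.24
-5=-5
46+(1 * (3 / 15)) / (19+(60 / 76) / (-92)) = 46.01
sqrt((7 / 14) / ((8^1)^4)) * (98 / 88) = 49 * sqrt(2) / 5632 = 0.01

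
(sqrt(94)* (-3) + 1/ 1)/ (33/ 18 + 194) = 6/ 1175- 18* sqrt(94)/ 1175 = -0.14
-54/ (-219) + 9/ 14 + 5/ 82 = 19912/ 20951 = 0.95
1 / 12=0.08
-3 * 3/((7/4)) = -36/7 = -5.14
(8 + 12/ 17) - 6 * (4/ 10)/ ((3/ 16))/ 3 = 1132/ 255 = 4.44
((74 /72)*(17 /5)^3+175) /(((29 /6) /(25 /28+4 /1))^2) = 18192435089 /82418000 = 220.73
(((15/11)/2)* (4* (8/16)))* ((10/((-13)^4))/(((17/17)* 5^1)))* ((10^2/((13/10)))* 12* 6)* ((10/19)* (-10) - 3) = -339120000/77600237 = -4.37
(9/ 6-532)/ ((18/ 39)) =-13793/ 12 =-1149.42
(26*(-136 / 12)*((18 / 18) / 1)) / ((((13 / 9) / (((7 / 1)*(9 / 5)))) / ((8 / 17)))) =-1209.60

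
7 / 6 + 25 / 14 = 62 / 21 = 2.95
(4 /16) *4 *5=5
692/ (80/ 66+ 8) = 5709/ 76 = 75.12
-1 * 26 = -26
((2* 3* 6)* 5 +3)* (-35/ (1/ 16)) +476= -102004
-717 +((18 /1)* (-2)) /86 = -30849 /43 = -717.42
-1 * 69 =-69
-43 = -43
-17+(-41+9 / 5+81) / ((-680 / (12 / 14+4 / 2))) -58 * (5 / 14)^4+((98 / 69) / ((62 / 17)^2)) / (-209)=-409989033388813 / 22626628027080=-18.12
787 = 787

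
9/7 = 1.29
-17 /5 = -3.40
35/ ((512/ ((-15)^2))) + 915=476355/ 512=930.38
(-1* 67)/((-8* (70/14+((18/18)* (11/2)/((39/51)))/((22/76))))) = 871/3104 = 0.28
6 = 6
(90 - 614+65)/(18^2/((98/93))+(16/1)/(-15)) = -337365/225206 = -1.50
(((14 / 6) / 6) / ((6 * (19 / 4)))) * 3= 7 / 171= 0.04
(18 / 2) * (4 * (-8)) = -288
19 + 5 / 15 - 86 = -66.67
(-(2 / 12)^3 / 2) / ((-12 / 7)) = 7 / 5184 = 0.00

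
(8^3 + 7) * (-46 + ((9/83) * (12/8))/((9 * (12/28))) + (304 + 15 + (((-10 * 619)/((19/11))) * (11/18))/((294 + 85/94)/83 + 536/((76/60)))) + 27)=4821467881512901/31500879942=153058.20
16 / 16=1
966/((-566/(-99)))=47817/283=168.96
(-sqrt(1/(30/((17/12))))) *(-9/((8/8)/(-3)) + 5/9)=-62 *sqrt(170)/135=-5.99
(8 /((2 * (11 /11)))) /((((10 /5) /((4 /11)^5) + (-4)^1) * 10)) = 1024 /795015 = 0.00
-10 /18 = -5 /9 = -0.56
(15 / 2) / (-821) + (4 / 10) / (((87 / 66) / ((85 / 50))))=603233 / 1190450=0.51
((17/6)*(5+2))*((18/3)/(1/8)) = 952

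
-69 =-69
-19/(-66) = 19/66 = 0.29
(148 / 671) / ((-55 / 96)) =-14208 / 36905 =-0.38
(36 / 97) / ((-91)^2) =36 / 803257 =0.00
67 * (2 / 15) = 134 / 15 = 8.93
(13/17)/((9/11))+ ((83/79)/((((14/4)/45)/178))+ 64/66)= 2239590145/930699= 2406.35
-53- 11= -64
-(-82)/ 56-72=-1975/ 28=-70.54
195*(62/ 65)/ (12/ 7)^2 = 1519/ 24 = 63.29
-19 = -19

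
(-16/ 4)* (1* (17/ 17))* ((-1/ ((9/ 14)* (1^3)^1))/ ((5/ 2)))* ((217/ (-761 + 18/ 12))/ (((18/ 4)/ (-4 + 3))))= 64/ 405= 0.16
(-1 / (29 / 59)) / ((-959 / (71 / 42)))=4189 / 1168062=0.00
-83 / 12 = -6.92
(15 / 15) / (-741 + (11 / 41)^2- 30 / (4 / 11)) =-3362 / 2768365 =-0.00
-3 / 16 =-0.19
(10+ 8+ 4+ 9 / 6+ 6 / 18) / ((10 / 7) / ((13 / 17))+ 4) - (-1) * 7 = 35441 / 3204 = 11.06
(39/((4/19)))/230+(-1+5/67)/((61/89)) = -2048093/3760040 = -0.54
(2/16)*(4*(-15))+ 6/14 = -7.07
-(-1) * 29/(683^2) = 29/466489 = 0.00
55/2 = 27.50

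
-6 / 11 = -0.55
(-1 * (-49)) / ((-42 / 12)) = -14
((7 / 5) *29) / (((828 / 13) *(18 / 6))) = 2639 / 12420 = 0.21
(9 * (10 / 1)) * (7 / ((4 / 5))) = 1575 / 2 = 787.50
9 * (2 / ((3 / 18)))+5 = 113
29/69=0.42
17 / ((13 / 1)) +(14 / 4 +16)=541 / 26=20.81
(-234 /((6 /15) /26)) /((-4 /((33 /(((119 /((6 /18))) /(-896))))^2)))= 7538319360 /289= 26084150.03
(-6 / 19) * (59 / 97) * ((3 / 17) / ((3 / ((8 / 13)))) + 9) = -706938 / 407303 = -1.74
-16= -16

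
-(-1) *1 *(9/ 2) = 9/ 2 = 4.50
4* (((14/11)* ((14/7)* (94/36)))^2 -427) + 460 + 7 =-10431185/9801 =-1064.30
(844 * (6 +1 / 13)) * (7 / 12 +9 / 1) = 1916935 / 39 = 49152.18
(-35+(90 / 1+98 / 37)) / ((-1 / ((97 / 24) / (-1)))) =68967 / 296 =233.00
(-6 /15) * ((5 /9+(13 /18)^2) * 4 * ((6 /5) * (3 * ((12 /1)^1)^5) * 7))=-270176256 /25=-10807050.24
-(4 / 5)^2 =-16 / 25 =-0.64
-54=-54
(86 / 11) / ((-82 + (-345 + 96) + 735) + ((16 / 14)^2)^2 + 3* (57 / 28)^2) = 3303776 / 176695233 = 0.02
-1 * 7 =-7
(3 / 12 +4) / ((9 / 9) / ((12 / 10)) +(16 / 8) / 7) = 357 / 94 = 3.80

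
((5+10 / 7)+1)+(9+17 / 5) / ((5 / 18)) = 9112 / 175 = 52.07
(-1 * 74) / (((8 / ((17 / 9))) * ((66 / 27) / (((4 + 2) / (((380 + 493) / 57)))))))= -11951 / 4268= -2.80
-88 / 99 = -8 / 9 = -0.89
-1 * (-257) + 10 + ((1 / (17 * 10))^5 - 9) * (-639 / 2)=892380124499361 / 283971400000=3142.50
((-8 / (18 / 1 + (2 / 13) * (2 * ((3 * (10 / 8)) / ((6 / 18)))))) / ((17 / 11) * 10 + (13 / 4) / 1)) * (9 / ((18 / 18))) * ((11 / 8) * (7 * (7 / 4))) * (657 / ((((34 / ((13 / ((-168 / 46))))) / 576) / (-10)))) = -519128129520 / 433721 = -1196917.21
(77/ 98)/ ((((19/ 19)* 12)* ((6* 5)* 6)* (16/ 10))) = 11/ 48384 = 0.00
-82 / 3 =-27.33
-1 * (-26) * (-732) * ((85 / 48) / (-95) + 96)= -1826717.24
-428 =-428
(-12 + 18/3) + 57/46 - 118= -5647/46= -122.76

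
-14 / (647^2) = -14 / 418609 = -0.00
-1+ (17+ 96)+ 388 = 500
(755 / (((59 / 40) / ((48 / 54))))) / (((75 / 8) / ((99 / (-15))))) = -320.31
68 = 68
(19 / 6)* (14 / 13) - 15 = -452 / 39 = -11.59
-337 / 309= -1.09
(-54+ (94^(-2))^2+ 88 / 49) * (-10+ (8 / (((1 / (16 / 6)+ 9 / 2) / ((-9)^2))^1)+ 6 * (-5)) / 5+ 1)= -150385834691007 / 248668543760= -604.76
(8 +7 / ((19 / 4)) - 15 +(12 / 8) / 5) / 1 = -993 / 190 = -5.23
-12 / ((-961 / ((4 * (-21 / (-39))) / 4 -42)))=-6468 / 12493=-0.52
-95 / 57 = -5 / 3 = -1.67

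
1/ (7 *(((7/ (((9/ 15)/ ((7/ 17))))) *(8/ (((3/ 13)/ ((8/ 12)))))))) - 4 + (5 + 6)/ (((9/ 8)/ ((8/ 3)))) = 22.08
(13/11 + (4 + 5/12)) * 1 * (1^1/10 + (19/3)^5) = 18298551187/320760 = 57047.48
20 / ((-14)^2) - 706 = -34589 / 49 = -705.90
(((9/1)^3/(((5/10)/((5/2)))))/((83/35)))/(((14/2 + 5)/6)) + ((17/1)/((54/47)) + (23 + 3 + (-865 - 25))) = -180803/2241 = -80.68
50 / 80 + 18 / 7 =179 / 56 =3.20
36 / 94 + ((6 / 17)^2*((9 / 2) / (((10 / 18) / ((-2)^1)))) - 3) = -314787 / 67915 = -4.64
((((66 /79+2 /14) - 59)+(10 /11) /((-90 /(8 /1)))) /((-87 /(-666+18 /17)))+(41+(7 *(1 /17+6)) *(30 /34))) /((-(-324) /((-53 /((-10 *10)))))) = -370503942737 /619426719450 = -0.60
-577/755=-0.76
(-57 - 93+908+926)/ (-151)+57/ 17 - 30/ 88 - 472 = -54230885/ 112948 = -480.14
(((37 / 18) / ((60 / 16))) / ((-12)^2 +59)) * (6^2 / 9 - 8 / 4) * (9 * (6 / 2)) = 0.15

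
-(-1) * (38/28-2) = -9/14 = -0.64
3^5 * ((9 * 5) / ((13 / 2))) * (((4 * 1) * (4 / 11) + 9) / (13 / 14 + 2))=35210700 / 5863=6005.58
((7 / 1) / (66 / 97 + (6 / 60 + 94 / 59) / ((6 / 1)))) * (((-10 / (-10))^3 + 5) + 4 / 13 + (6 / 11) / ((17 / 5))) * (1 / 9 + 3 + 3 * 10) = 3754318217440 / 2410650099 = 1557.39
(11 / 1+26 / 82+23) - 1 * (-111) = 5958 / 41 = 145.32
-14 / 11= -1.27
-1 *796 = -796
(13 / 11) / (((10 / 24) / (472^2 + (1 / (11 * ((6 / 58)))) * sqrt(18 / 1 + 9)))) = 4524 * sqrt(3) / 605 + 34754304 / 55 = 631909.39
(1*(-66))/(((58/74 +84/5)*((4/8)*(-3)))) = 8140/3253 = 2.50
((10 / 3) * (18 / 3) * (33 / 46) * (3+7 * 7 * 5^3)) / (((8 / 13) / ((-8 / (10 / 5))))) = -13144560 / 23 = -571502.61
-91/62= -1.47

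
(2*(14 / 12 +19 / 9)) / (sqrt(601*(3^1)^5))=59*sqrt(1803) / 146043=0.02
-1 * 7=-7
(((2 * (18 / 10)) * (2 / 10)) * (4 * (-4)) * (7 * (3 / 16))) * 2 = -756 / 25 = -30.24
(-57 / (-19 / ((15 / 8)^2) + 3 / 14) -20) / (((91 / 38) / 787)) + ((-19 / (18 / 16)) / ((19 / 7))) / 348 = -3452300385766 / 1164915297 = -2963.56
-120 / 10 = -12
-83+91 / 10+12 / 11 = -8009 / 110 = -72.81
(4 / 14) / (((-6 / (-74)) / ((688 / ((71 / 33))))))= 1126.82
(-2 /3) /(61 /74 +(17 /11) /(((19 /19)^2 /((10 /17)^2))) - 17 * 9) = 27676 /6295221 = 0.00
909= 909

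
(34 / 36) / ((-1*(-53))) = 17 / 954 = 0.02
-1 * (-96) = 96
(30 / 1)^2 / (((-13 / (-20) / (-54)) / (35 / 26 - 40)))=488430000 / 169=2890118.34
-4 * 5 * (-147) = 2940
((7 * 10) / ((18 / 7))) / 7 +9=116 / 9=12.89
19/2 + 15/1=49/2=24.50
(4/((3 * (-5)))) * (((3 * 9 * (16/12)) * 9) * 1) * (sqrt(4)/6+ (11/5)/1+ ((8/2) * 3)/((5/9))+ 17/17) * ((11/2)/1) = -298584/25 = -11943.36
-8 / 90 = -4 / 45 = -0.09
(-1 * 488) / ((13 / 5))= -2440 / 13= -187.69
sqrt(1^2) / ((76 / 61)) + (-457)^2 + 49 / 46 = 365071317 / 1748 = 208850.87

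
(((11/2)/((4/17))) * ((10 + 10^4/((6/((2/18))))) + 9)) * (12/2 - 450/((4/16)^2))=-1236086269/36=-34335729.69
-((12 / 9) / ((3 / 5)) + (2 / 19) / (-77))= -29242 / 13167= -2.22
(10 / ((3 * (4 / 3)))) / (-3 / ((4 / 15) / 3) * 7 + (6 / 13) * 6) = -130 / 12141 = -0.01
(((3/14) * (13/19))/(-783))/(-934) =13/64843884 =0.00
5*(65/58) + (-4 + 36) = 2181/58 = 37.60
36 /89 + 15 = 1371 /89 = 15.40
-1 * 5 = -5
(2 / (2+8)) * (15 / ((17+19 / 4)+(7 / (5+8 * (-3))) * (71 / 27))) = 6156 / 42643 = 0.14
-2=-2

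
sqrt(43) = 6.56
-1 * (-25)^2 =-625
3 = 3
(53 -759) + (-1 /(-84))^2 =-4981535 /7056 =-706.00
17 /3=5.67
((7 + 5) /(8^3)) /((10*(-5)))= -3 /6400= -0.00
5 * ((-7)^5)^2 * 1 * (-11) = -15536138695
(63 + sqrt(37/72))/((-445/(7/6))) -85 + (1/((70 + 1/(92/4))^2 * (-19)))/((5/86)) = -85.17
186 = 186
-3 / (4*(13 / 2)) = -3 / 26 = -0.12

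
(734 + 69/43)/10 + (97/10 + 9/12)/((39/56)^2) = 62202367/654030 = 95.11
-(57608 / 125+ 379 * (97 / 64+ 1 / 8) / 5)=-585.22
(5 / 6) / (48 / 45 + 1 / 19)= 475 / 638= 0.74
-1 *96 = -96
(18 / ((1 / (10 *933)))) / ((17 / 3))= 503820 / 17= 29636.47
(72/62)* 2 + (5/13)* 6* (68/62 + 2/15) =160/31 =5.16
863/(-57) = -863/57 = -15.14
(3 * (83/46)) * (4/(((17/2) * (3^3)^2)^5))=5312/2241242399425925679813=0.00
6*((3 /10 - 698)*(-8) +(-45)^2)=228198 /5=45639.60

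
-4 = -4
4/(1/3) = 12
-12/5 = -2.40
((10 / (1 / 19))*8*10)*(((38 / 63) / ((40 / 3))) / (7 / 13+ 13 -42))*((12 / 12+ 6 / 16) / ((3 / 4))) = -103246 / 2331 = -44.29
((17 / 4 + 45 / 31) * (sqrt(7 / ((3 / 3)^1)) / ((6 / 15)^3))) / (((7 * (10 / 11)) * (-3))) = -12.35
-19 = -19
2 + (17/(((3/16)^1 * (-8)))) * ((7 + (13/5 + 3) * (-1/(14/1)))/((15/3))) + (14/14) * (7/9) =-2741/225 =-12.18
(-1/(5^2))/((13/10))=-2/65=-0.03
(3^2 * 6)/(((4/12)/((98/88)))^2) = 583443/968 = 602.73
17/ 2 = 8.50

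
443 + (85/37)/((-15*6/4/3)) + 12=50471/111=454.69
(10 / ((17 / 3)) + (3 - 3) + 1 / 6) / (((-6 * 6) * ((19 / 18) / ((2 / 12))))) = -197 / 23256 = -0.01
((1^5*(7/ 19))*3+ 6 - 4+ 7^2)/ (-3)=-330/ 19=-17.37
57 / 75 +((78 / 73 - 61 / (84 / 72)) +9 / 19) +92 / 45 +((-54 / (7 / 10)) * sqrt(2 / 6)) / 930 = -104724146 / 2184525 - 6 * sqrt(3) / 217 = -47.99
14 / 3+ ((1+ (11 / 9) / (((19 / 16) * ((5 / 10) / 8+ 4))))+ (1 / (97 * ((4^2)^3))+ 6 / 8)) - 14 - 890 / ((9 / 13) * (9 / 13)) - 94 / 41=-3041612907394757 / 1629549342720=-1866.54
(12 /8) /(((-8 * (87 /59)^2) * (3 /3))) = -3481 /40368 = -0.09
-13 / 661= -0.02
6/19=0.32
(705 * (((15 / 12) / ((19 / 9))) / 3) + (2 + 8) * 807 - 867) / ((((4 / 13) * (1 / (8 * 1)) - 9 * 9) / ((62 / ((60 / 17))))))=-1274292851 / 799900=-1593.07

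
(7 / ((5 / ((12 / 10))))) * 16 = 672 / 25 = 26.88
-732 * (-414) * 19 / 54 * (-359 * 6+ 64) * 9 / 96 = -83569695 / 4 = -20892423.75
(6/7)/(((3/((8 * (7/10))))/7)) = 56/5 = 11.20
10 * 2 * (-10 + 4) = -120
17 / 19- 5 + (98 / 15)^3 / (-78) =-19208074 / 2500875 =-7.68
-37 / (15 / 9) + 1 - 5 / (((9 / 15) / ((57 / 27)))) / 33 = -96821 / 4455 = -21.73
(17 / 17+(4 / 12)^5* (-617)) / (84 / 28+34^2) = -374 / 281637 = -0.00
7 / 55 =0.13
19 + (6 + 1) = 26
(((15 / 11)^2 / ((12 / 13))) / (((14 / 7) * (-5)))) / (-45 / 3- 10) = 39 / 4840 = 0.01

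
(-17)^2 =289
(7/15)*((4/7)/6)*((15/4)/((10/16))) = 4/15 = 0.27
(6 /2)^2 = 9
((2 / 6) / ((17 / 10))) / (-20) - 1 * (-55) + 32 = 8873 / 102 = 86.99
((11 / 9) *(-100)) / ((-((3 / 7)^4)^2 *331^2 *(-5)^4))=253651244 / 161736687225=0.00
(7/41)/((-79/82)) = -0.18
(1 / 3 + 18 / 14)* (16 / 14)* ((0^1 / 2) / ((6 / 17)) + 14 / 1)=544 / 21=25.90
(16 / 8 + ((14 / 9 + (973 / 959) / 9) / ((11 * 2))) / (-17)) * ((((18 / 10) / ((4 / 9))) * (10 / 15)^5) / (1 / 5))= 19684 / 3699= 5.32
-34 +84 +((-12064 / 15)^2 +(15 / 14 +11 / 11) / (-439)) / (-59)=-890410015991 / 81588150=-10913.47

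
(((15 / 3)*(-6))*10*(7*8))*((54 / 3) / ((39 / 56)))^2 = -1896652800 / 169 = -11222797.63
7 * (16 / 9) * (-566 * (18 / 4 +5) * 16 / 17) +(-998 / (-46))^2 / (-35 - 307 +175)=-851274494465 / 13516479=-62980.49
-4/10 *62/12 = -31/15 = -2.07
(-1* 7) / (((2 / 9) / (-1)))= 63 / 2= 31.50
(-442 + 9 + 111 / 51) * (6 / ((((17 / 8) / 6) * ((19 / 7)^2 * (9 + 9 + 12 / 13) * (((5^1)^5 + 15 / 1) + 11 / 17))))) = -5742016 / 344463673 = -0.02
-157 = -157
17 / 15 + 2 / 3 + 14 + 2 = 89 / 5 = 17.80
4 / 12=1 / 3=0.33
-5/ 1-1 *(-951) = 946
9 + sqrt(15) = 12.87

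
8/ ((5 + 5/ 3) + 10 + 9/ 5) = 120/ 277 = 0.43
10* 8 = 80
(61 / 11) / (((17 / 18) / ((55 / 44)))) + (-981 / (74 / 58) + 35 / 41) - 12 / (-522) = -37547062261 / 49360146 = -760.68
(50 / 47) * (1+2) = 150 / 47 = 3.19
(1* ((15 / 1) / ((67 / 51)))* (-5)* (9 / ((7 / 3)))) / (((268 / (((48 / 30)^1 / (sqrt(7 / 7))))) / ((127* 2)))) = -10492740 / 31423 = -333.92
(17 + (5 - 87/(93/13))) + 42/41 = 13807/1271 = 10.86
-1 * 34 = -34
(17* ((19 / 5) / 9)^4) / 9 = 2215457 / 36905625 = 0.06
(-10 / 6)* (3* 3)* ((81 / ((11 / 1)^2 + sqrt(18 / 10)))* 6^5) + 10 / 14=-10002809105 / 128093 + 7085880* sqrt(5) / 18299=-77224.34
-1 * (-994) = 994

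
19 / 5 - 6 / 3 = 9 / 5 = 1.80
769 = 769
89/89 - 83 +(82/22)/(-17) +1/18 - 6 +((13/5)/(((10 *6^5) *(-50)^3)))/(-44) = -3204997199999779/36352800000000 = -88.16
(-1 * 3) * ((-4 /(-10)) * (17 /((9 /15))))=-34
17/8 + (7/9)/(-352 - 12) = 1987/936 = 2.12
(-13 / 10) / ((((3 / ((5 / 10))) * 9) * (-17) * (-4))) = -13 / 36720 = -0.00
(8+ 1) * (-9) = -81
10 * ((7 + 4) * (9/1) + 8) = 1070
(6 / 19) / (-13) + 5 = 1229 / 247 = 4.98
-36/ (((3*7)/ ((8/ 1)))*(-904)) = 12/ 791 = 0.02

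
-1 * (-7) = 7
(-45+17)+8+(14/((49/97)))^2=748.08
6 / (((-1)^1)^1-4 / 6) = -18 / 5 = -3.60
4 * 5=20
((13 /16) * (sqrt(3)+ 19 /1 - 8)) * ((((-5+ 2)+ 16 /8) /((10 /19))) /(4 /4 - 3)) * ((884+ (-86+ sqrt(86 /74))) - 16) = 247 * (sqrt(1591)+ 28934) * (sqrt(3)+ 11) /11840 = 7695.74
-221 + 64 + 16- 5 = -146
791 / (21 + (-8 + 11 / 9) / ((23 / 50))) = 126.24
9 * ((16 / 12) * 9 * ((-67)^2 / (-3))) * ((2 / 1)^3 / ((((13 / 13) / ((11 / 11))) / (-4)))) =5171328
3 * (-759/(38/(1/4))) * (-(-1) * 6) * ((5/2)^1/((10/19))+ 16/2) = -348381/304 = -1145.99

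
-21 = -21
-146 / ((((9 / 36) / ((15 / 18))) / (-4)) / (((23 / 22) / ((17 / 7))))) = 470120 / 561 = 838.00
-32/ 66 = -16/ 33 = -0.48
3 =3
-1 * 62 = -62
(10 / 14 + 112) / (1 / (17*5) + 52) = 67065 / 30947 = 2.17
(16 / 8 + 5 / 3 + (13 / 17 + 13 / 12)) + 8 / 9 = 3919 / 612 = 6.40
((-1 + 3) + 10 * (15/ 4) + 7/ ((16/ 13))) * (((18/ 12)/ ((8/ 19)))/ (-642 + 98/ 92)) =-947853/ 3773824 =-0.25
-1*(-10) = 10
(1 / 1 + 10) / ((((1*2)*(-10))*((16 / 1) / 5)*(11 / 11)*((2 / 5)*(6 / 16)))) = -55 / 48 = -1.15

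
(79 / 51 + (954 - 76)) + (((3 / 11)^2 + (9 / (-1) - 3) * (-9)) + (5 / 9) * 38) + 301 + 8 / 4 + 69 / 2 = 49845679 / 37026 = 1346.23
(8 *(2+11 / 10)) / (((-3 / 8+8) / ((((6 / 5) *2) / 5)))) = 11904 / 7625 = 1.56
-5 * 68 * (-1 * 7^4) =816340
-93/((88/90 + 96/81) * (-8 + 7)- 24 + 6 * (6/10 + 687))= -12555/553424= -0.02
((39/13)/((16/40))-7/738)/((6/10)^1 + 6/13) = 179660/25461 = 7.06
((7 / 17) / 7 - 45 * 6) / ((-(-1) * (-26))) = 353 / 34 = 10.38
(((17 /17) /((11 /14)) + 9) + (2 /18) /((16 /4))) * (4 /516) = 4079 /51084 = 0.08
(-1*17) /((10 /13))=-221 /10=-22.10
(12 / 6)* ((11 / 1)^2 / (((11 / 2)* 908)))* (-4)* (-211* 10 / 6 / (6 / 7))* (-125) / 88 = -112.96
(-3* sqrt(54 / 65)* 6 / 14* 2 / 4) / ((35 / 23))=-621* sqrt(390) / 31850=-0.39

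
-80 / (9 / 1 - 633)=5 / 39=0.13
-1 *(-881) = 881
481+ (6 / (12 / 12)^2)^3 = 697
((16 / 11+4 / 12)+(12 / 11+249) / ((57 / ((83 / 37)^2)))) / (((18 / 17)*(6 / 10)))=870667240 / 23175801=37.57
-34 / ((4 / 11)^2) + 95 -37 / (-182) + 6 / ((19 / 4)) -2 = -2249893 / 13832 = -162.66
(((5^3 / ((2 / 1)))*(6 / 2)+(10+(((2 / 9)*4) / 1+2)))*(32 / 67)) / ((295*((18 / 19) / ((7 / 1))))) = 3837848 / 1600965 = 2.40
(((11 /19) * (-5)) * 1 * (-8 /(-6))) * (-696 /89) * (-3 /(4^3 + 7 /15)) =-2296800 /1635197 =-1.40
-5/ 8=-0.62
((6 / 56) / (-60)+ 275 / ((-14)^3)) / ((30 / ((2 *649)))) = -605517 / 137200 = -4.41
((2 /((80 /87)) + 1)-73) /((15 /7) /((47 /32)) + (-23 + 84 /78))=3981887 /1167000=3.41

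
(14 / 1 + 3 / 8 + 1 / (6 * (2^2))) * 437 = 75601 / 12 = 6300.08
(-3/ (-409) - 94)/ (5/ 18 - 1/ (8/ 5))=2767896/ 10225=270.70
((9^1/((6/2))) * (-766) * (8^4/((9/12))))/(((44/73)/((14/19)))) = -3206561792/209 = -15342400.92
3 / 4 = 0.75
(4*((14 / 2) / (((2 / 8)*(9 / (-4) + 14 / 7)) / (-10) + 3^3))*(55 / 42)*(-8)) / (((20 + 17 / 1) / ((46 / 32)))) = -202400 / 479631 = -0.42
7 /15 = 0.47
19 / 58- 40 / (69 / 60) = -45963 / 1334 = -34.46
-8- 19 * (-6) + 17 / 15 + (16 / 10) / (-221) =355123 / 3315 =107.13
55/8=6.88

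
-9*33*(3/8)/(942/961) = -285417/2512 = -113.62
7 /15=0.47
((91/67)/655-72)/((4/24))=-18957774/43885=-431.99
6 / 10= 3 / 5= 0.60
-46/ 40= -23/ 20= -1.15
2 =2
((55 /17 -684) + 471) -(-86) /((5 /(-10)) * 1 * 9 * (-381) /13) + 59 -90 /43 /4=-755167475 /5013198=-150.64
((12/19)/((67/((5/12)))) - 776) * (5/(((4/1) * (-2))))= 4939215/10184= 485.00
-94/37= -2.54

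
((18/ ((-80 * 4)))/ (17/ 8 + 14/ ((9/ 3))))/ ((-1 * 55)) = 27/ 179300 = 0.00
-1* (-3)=3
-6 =-6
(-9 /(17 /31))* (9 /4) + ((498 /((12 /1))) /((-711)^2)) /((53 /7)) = -67276231489 /1821897684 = -36.93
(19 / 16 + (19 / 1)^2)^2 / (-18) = -33582025 / 4608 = -7287.77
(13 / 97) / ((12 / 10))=65 / 582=0.11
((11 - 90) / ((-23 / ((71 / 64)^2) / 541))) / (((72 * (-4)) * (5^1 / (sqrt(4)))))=-215447299 / 67829760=-3.18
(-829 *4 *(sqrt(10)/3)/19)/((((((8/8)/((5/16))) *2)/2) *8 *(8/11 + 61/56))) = -319165 *sqrt(10)/255132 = -3.96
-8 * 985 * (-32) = 252160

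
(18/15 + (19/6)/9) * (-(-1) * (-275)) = -23045/54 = -426.76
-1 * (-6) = 6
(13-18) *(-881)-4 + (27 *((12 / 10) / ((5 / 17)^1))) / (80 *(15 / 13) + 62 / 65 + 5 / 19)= 847441251 / 192505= 4402.18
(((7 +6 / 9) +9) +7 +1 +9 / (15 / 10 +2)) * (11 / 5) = 6292 / 105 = 59.92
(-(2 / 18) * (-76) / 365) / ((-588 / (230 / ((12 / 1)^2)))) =-437 / 6953688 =-0.00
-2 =-2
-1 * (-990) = 990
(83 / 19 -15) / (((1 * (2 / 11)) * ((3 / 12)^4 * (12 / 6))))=-142208 / 19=-7484.63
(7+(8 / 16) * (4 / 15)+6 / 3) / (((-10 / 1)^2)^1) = 137 / 1500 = 0.09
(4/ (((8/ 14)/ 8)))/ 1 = 56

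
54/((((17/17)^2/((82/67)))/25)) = 110700/67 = 1652.24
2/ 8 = 1/ 4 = 0.25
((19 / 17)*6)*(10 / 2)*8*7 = 1877.65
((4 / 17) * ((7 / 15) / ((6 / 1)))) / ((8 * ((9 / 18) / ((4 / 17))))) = 14 / 13005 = 0.00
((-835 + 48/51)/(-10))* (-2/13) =-14179/1105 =-12.83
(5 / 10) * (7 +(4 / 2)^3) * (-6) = -45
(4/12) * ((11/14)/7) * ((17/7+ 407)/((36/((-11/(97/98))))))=-173393/36666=-4.73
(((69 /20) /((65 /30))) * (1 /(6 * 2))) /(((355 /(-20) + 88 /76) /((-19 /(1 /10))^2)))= -288.70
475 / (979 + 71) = 19 / 42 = 0.45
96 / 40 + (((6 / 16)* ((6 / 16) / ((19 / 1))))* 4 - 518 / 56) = -10367 / 1520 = -6.82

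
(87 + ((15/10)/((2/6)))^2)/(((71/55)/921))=21730995/284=76517.59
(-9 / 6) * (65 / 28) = -195 / 56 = -3.48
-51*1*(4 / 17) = -12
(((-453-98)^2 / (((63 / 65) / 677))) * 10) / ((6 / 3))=66799810025 / 63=1060314444.84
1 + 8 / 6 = 7 / 3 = 2.33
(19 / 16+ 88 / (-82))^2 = 5625 / 430336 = 0.01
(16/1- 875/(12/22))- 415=-12019/6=-2003.17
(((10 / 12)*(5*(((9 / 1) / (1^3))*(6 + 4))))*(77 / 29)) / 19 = 28875 / 551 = 52.40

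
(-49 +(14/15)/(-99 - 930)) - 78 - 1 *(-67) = -132302/2205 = -60.00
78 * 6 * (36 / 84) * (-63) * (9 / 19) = -113724 / 19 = -5985.47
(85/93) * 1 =85/93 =0.91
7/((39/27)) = 63/13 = 4.85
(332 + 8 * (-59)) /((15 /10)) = -280 /3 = -93.33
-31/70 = -0.44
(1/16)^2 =1/256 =0.00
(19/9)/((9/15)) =95/27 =3.52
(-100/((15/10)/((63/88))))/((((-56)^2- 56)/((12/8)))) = -45/1936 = -0.02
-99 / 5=-19.80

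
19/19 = 1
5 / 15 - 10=-29 / 3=-9.67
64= 64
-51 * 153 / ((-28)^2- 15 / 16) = -7344 / 737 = -9.96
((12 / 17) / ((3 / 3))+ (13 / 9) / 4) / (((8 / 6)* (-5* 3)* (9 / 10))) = -653 / 11016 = -0.06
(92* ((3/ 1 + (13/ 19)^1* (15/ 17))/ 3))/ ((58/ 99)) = 1766952/ 9367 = 188.64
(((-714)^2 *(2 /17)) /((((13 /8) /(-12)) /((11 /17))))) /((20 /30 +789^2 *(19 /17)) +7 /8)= -0.41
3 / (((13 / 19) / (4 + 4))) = 456 / 13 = 35.08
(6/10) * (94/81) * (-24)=-752/45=-16.71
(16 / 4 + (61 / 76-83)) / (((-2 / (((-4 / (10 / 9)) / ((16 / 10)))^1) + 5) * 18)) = -5943 / 8056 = -0.74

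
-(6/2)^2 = -9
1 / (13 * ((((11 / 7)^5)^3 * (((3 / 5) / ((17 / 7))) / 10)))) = 576489611921650 / 162912678607210389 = 0.00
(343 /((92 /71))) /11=24353 /1012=24.06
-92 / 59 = -1.56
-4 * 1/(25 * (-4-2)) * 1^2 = 2/75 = 0.03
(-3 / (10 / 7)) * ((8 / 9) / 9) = -28 / 135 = -0.21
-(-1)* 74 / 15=74 / 15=4.93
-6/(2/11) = -33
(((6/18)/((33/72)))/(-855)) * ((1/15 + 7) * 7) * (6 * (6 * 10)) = -47488/3135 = -15.15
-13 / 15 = -0.87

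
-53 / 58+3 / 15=-207 / 290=-0.71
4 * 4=16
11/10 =1.10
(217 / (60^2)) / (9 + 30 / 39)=2821 / 457200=0.01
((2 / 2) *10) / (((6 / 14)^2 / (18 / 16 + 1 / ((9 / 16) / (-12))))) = -118825 / 108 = -1100.23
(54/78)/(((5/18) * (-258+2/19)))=-0.01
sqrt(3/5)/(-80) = -sqrt(15)/400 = -0.01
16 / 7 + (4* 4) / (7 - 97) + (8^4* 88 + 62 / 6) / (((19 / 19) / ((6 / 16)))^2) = 1021941871 / 20160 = 50691.56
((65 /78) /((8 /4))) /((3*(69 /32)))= 40 /621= 0.06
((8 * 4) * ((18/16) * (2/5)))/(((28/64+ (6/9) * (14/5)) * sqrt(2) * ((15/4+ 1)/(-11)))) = -76032 * sqrt(2)/10507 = -10.23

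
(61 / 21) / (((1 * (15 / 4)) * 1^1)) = 244 / 315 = 0.77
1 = 1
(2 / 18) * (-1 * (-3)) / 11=1 / 33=0.03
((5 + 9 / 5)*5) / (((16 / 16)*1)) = 34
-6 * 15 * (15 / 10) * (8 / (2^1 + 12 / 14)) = -378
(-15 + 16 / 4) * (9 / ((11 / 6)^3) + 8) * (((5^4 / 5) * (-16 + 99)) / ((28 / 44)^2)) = -2666163.27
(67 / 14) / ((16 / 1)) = 67 / 224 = 0.30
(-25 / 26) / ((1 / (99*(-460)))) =569250 / 13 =43788.46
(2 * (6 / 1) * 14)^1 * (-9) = -1512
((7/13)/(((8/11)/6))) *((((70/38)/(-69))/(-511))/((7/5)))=275/1658852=0.00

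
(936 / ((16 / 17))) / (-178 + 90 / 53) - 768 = -14457801 / 18688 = -773.64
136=136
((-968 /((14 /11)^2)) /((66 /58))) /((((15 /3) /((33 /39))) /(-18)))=5095068 /3185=1599.71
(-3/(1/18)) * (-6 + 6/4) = 243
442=442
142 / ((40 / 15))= 213 / 4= 53.25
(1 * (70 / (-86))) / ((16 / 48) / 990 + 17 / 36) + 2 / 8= -101557 / 68972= -1.47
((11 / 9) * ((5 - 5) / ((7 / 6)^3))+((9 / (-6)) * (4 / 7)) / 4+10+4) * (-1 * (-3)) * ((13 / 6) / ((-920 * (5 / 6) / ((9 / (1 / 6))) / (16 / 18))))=-22581 / 4025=-5.61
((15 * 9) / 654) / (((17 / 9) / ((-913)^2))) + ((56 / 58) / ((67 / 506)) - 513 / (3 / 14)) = 638761841591 / 7200758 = 88707.58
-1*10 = -10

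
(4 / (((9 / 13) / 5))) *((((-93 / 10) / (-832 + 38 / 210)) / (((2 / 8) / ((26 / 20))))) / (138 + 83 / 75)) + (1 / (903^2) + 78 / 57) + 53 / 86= 56378771135817491 / 28234913699134926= 2.00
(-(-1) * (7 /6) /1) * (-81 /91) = -27 /26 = -1.04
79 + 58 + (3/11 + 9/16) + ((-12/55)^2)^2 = 137.84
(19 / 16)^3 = 6859 / 4096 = 1.67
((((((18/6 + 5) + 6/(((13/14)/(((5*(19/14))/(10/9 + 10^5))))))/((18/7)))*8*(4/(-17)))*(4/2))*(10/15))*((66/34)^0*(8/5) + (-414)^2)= -3593827525835008/2685179835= -1338393.61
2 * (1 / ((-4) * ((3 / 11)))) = -11 / 6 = -1.83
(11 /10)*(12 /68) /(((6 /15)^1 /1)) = 33 /68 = 0.49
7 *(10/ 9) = 70/ 9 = 7.78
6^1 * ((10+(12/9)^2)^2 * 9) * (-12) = -89888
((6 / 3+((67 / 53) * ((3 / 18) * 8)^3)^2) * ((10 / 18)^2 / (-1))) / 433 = -562061650 / 71821121553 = -0.01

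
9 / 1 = 9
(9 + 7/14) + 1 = 21/2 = 10.50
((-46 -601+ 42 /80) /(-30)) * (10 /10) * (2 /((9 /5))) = 25859 /1080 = 23.94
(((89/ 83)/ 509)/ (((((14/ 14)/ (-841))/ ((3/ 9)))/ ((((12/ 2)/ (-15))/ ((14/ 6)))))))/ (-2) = -74849/ 1478645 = -0.05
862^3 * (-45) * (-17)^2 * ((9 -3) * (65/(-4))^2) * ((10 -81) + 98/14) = 844637013381096000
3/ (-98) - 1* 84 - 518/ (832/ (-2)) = -843749/ 10192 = -82.79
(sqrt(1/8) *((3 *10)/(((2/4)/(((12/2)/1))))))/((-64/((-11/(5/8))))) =99 *sqrt(2)/4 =35.00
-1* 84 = -84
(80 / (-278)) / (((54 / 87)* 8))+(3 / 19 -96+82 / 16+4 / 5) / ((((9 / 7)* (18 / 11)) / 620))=-2519309759 / 95076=-26497.85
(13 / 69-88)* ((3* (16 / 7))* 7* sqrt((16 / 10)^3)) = -1551104* sqrt(10) / 575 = -8530.47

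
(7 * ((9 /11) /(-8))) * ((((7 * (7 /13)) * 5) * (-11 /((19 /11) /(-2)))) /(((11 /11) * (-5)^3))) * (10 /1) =33957 /2470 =13.75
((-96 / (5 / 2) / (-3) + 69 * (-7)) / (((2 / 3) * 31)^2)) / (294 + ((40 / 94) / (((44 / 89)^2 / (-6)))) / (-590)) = -788838083 / 210678199295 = -0.00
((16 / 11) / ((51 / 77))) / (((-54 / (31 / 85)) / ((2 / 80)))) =-217 / 585225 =-0.00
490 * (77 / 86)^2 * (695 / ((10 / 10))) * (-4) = -2019120950 / 1849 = -1092007.00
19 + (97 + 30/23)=2698/23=117.30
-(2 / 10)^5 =-1 / 3125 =-0.00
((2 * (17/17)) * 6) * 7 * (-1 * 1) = -84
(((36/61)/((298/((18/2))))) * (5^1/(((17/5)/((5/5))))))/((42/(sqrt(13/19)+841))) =675 * sqrt(247)/20550229+567675/1081591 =0.53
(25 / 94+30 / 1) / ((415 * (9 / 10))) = 2845 / 35109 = 0.08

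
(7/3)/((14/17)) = 17/6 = 2.83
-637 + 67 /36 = -22865 /36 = -635.14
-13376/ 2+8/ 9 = -60184/ 9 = -6687.11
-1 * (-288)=288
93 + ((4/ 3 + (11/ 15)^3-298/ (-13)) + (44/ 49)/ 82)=10371278602/ 88144875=117.66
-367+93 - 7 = -281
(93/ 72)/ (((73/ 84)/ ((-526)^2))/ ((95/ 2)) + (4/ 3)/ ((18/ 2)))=12833270415/ 1471916977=8.72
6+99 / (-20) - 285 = -5679 / 20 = -283.95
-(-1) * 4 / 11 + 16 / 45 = 356 / 495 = 0.72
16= 16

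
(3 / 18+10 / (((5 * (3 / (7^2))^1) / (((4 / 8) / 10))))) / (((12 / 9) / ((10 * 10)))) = 135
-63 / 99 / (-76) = 7 / 836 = 0.01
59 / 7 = 8.43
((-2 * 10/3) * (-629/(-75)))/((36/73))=-113.38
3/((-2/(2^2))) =-6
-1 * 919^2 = -844561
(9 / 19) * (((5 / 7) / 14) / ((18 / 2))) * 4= 10 / 931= 0.01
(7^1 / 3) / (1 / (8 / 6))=28 / 9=3.11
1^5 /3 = 1 /3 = 0.33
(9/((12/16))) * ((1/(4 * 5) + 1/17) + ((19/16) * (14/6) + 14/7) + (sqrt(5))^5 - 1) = 717.38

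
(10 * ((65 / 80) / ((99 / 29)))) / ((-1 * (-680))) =377 / 107712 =0.00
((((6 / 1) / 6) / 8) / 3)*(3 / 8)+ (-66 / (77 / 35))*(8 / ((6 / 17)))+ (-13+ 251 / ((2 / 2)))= -28287 / 64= -441.98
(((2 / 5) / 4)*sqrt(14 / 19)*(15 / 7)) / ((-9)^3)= -sqrt(266) / 64638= -0.00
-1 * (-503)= 503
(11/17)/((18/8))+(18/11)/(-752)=0.29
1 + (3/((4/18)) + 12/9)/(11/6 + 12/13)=1372/215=6.38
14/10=7/5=1.40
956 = 956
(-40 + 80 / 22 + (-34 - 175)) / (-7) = 2699 / 77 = 35.05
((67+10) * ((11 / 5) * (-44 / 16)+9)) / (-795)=-4543 / 15900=-0.29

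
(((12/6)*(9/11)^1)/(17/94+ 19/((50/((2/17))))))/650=14382/1288573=0.01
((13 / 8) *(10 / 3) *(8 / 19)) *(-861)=-37310 / 19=-1963.68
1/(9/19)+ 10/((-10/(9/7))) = 52/63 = 0.83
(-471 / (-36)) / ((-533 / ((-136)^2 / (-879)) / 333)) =26860816 / 156169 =172.00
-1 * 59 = -59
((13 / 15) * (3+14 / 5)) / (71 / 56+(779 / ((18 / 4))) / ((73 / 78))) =1541176 / 57099925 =0.03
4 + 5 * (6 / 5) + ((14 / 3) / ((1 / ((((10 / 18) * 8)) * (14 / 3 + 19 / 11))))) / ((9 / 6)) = 263050 / 2673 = 98.41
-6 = -6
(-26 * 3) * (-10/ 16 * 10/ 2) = 975/ 4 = 243.75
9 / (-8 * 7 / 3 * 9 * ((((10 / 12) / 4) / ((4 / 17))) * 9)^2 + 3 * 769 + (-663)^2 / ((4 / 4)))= 384 / 18398201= 0.00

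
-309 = -309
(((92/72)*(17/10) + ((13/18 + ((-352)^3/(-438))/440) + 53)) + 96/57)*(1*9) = 70875311/27740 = 2554.99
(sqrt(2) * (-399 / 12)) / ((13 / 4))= -14.47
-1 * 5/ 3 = -5/ 3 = -1.67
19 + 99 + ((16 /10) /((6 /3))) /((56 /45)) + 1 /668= 554781 /4676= 118.64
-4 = -4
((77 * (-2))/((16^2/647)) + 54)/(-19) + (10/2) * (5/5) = 55067/2432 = 22.64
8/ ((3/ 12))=32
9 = 9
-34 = -34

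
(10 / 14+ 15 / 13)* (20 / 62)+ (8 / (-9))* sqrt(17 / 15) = 1700 / 2821 - 8* sqrt(255) / 135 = -0.34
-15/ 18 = -5/ 6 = -0.83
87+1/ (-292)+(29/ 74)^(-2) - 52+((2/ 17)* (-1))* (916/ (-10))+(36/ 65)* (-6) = 13285984947/ 271357060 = 48.96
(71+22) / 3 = 31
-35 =-35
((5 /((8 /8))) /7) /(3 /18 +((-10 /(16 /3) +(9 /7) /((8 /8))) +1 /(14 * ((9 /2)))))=-72 /41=-1.76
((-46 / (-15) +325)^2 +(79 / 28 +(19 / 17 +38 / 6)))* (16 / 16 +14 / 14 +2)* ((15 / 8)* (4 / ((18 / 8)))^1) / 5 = 23056061782 / 80325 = 287034.69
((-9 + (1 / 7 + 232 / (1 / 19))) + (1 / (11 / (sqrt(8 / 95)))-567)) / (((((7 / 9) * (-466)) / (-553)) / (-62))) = -591249825 / 1631-44082 * sqrt(190) / 243485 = -362510.05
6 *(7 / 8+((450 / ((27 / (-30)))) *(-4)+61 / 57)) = 912887 / 76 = 12011.67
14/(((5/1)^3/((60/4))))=42/25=1.68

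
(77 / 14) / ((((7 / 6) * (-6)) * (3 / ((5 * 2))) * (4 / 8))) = -110 / 21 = -5.24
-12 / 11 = -1.09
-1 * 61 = -61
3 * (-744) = -2232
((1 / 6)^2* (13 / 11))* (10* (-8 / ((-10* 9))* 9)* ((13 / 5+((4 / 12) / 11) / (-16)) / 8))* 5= 0.43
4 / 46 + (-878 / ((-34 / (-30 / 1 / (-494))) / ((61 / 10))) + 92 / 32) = 9679459 / 772616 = 12.53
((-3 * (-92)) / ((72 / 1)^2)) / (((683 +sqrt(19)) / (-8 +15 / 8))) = -769741 / 1612120320 +1127 * sqrt(19) / 1612120320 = -0.00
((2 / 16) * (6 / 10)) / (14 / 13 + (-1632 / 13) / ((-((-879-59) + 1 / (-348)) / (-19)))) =2546115 / 122885872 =0.02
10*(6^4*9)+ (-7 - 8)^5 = -642735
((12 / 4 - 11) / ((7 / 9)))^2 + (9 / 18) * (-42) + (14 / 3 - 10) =11681 / 147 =79.46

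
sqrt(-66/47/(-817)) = sqrt(2534334)/38399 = 0.04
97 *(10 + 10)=1940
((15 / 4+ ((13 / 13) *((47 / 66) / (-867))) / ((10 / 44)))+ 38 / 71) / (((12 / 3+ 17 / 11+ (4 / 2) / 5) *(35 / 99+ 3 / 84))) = 13394235239 / 7239780327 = 1.85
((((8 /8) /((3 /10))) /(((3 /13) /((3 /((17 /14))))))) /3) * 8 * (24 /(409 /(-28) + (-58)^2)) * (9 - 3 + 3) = 6.14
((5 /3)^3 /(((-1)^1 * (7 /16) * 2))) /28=-250 /1323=-0.19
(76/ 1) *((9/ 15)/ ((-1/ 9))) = -2052/ 5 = -410.40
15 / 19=0.79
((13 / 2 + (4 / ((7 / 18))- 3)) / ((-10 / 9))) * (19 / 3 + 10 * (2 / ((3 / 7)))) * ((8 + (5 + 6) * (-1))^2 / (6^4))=-10229 / 2240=-4.57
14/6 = 7/3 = 2.33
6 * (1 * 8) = 48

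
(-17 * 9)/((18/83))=-1411/2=-705.50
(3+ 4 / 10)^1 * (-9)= -30.60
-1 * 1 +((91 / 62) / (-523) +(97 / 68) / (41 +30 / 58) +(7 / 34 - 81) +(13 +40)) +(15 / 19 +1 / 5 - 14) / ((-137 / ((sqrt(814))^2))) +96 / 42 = 50.83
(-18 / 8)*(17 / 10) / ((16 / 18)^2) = -12393 / 2560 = -4.84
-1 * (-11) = 11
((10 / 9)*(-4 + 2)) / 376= -5 / 846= -0.01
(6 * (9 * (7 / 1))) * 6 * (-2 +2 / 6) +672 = -3108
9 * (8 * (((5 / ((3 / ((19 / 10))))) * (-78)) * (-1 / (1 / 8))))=142272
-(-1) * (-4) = -4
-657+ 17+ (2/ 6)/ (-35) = -67201/ 105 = -640.01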